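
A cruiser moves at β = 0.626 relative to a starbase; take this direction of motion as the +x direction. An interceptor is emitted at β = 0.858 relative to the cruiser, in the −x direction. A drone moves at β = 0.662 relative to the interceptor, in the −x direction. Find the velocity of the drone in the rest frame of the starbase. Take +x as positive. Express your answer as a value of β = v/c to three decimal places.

β = -0.873

Apply u = (u' + v)/(1 + u'v/c²) successively, working outward toward the starbase.
Start: velocity of the cruiser relative to the starbase = 0.6260c.
Compose with the interceptor (u' = -0.858 in the cruiser frame): u_1 = (-0.858 + 0.626) / (1 + (-0.858)·0.626) = -0.2320/0.4629 = -0.5012.
Compose with the drone (u' = -0.662 in the interceptor frame): u_2 = (-0.662 + (-0.501)) / (1 + (-0.662)·(-0.501)) = -1.1632/1.3318 = -0.8734.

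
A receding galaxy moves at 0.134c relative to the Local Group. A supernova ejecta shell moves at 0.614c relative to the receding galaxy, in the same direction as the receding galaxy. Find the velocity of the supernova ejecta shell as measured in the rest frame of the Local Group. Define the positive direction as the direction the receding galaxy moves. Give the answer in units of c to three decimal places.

With v = 0.134 and u' = 0.614 (in units of c),
u = (u' + v)/(1 + u'v/c²):
u = (0.614 + 0.134) / (1 + 0.614·0.134) = 0.7480/1.0823 = 0.6911

0.691c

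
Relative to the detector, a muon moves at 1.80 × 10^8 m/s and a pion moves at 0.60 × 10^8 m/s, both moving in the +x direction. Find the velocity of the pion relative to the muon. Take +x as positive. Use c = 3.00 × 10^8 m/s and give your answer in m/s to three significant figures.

-1.36 × 10^8 m/s

β_A = 0.600, β_B = 0.200 (dividing each by c = 3.00 × 10^8 m/s).
Transform to A's frame with the inverse velocity-addition law: u' = (u − v)/(1 − uv/c²), taking u = β_B and v = β_A.
u' = (0.200 − 0.600) / (1 − (0.600)(0.200)) = -0.4000/0.8800 = -0.4545.
u' = -0.4545 × 3.00 × 10^8 m/s.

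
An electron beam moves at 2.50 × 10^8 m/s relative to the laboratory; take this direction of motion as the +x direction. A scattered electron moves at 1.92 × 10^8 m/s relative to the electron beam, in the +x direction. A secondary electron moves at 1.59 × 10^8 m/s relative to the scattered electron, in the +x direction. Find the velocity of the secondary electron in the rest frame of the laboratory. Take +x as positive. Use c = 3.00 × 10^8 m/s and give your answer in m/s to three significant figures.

Apply u = (u' + v)/(1 + u'v/c²) successively, working outward toward the laboratory.
(Dividing each given speed by c = 3.00 × 10^8 m/s to work in units of c.)
Start: velocity of the electron beam relative to the laboratory = 0.8333c.
Compose with the scattered electron (u' = 0.640 in the electron beam frame): u_1 = (0.640 + 0.833) / (1 + 0.640·0.833) = 1.4733/1.5333 = 0.9609.
Compose with the secondary electron (u' = 0.530 in the scattered electron frame): u_2 = (0.530 + 0.961) / (1 + 0.530·0.961) = 1.4909/1.5093 = 0.9878.
So u = 0.9878 × 3.00 × 10^8 m/s.

2.96 × 10^8 m/s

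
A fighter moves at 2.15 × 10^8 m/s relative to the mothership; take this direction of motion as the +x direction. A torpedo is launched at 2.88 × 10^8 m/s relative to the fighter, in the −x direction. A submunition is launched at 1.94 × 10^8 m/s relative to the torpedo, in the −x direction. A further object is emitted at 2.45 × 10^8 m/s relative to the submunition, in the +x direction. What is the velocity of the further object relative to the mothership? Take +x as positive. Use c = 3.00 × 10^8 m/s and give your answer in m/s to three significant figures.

Apply u = (u' + v)/(1 + u'v/c²) successively, working outward toward the mothership.
(Dividing each given speed by c = 3.00 × 10^8 m/s to work in units of c.)
Start: velocity of the fighter relative to the mothership = 0.7167c.
Compose with the torpedo (u' = -0.960 in the fighter frame): u_1 = (-0.960 + 0.717) / (1 + (-0.960)·0.717) = -0.2433/0.3120 = -0.7799.
Compose with the submunition (u' = -0.647 in the torpedo frame): u_2 = (-0.647 + (-0.780)) / (1 + (-0.647)·(-0.780)) = -1.4266/1.5043 = -0.9483.
Compose with the further object (u' = 0.817 in the submunition frame): u_3 = (0.817 + (-0.948)) / (1 + 0.817·(-0.948)) = -0.1316/0.2255 = -0.5836.
So u = -0.5836 × 3.00 × 10^8 m/s.

-1.75 × 10^8 m/s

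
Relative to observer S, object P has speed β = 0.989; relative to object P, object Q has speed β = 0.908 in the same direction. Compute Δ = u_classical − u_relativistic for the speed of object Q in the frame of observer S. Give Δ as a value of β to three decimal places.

Δ = 0.898

Galilean: u_cl = 0.908 + 0.989 = 1.8970.
Relativistic: u_rel = (0.908 + 0.989) / (1 + 0.908·0.989) = 1.8970/1.8980 = 0.9995.
Δ = 1.8970 − 0.9995 = 0.8975.
(The classical prediction exceeds c; the relativistic result does not.)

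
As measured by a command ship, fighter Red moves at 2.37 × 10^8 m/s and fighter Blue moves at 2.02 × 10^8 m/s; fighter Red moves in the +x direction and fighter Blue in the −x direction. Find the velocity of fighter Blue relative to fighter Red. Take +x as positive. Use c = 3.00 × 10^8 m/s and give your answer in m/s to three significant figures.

-2.87 × 10^8 m/s

β_A = 0.790, β_B = -0.673 (dividing each by c = 3.00 × 10^8 m/s).
Transform to A's frame with the inverse velocity-addition law: u' = (u − v)/(1 − uv/c²), taking u = β_B and v = β_A.
u' = (-0.673 − 0.790) / (1 − (0.790)(-0.673)) = -1.4633/1.5319 = -0.9552.
u' = -0.9552 × 3.00 × 10^8 m/s.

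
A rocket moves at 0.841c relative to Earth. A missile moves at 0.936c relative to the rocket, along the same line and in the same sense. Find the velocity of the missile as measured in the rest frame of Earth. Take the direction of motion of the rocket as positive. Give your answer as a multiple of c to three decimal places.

0.994c

With v = 0.841 and u' = 0.936 (in units of c),
u = (u' + v)/(1 + u'v/c²):
u = (0.936 + 0.841) / (1 + 0.936·0.841) = 1.7770/1.7872 = 0.9943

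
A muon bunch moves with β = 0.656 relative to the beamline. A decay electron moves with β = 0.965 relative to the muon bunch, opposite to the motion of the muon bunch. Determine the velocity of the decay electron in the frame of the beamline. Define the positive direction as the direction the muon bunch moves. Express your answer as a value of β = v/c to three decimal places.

With v = 0.656 and u' = -0.965 (in units of c),
u = (u' + v)/(1 + u'v/c²):
u = (-0.965 + 0.656) / (1 + (-0.965)·0.656) = -0.3090/0.3670 = -0.8421
(Galilean addition would give -0.309c.)

β = -0.842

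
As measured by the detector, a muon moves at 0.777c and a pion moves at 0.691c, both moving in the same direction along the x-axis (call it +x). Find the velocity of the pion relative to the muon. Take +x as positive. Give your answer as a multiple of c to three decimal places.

-0.186c

β_A = 0.777, β_B = 0.691.
Transform to A's frame with the inverse velocity-addition law: u' = (u − v)/(1 − uv/c²), taking u = β_B and v = β_A.
u' = (0.691 − 0.777) / (1 − (0.777)(0.691)) = -0.0860/0.4631 = -0.1857.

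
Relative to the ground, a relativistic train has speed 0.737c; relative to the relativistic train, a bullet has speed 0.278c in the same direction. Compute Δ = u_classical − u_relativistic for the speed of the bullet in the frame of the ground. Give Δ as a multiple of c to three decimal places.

Δ = 0.173c

Galilean: u_cl = 0.278 + 0.737 = 1.0150.
Relativistic: u_rel = (0.278 + 0.737) / (1 + 0.278·0.737) = 1.0150/1.2049 = 0.8424.
Δ = 1.0150 − 0.8424 = 0.1726.
(The classical prediction exceeds c; the relativistic result does not.)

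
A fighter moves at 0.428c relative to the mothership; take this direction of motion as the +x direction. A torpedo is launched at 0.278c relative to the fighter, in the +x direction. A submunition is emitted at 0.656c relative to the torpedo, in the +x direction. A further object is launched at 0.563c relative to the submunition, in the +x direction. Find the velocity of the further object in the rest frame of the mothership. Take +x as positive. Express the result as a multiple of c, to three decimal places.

Apply u = (u' + v)/(1 + u'v/c²) successively, working outward toward the mothership.
Start: velocity of the fighter relative to the mothership = 0.4280c.
Compose with the torpedo (u' = 0.278 in the fighter frame): u_1 = (0.278 + 0.428) / (1 + 0.278·0.428) = 0.7060/1.1190 = 0.6309.
Compose with the submunition (u' = 0.656 in the torpedo frame): u_2 = (0.656 + 0.631) / (1 + 0.656·0.631) = 1.2869/1.4139 = 0.9102.
Compose with the further object (u' = 0.563 in the submunition frame): u_3 = (0.563 + 0.910) / (1 + 0.563·0.910) = 1.4732/1.5124 = 0.9741.

0.974c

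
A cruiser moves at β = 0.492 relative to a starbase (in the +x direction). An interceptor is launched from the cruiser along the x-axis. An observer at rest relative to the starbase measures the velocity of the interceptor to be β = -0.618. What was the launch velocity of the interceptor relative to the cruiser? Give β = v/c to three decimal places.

β = -0.851

Invert the composition law: u' = (u − v)/(1 − uv/c²).
u' = (-0.618 − 0.492) / (1 − (-0.618)(0.492)) = -1.1100/1.3041 = -0.8512.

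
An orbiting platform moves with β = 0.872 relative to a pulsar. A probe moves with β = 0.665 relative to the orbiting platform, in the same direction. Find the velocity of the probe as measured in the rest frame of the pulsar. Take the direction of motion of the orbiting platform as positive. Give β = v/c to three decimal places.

With v = 0.872 and u' = 0.665 (in units of c),
u = (u' + v)/(1 + u'v/c²):
u = (0.665 + 0.872) / (1 + 0.665·0.872) = 1.5370/1.5799 = 0.9729
(Galilean addition would give +1.537c, exceeding c.)

β = 0.973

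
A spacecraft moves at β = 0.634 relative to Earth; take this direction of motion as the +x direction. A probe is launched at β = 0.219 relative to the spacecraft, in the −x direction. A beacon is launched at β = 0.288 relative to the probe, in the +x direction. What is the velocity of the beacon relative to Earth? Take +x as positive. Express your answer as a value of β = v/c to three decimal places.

β = +0.676

Apply u = (u' + v)/(1 + u'v/c²) successively, working outward toward Earth.
Start: velocity of the spacecraft relative to Earth = 0.6340c.
Compose with the probe (u' = -0.219 in the spacecraft frame): u_1 = (-0.219 + 0.634) / (1 + (-0.219)·0.634) = 0.4150/0.8612 = 0.4819.
Compose with the beacon (u' = 0.288 in the probe frame): u_2 = (0.288 + 0.482) / (1 + 0.288·0.482) = 0.7699/1.1388 = 0.6761.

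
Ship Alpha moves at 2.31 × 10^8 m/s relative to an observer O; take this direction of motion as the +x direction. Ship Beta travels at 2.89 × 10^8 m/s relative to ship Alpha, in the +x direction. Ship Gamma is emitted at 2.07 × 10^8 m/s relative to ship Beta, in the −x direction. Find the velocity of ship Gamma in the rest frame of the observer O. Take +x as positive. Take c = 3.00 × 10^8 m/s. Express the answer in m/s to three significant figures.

Apply u = (u' + v)/(1 + u'v/c²) successively, working outward toward the observer O.
(Dividing each given speed by c = 3.00 × 10^8 m/s to work in units of c.)
Start: velocity of ship Alpha relative to the observer O = 0.7700c.
Compose with ship Beta (u' = 0.963 in ship Alpha frame): u_1 = (0.963 + 0.770) / (1 + 0.963·0.770) = 1.7333/1.7418 = 0.9952.
Compose with ship Gamma (u' = -0.690 in ship Beta frame): u_2 = (-0.690 + 0.995) / (1 + (-0.690)·0.995) = 0.3052/0.3133 = 0.9739.
So u = 0.9739 × 3.00 × 10^8 m/s.

+2.92 × 10^8 m/s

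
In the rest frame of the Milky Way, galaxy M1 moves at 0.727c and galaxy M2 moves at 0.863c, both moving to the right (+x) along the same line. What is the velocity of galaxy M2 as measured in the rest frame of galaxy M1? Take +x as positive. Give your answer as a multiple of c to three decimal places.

+0.365c

β_A = 0.727, β_B = 0.863.
Transform to A's frame with the inverse velocity-addition law: u' = (u − v)/(1 − uv/c²), taking u = β_B and v = β_A.
u' = (0.863 − 0.727) / (1 − (0.727)(0.863)) = 0.1360/0.3726 = 0.3650.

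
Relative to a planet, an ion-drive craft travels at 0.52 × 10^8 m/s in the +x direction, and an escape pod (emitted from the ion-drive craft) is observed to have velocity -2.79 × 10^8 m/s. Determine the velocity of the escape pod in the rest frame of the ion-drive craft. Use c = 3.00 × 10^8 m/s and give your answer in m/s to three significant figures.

-2.85 × 10^8 m/s

v = 0.173c, u = -0.930c.
Invert the composition law: u' = (u − v)/(1 − uv/c²).
u' = (-0.930 − 0.173) / (1 − (-0.930)(0.173)) = -1.1033/1.1612 = -0.9502.
u' = -0.9502 × 3.00 × 10^8 m/s.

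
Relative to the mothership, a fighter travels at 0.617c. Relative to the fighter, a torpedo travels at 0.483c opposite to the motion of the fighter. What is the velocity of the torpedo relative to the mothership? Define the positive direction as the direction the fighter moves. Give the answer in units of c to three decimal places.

+0.191c

With v = 0.617 and u' = -0.483 (in units of c),
u = (u' + v)/(1 + u'v/c²):
u = (-0.483 + 0.617) / (1 + (-0.483)·0.617) = 0.1340/0.7020 = 0.1909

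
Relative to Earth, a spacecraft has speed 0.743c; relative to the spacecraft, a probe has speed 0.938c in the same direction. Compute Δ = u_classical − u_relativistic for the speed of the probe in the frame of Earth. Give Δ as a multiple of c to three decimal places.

Galilean: u_cl = 0.938 + 0.743 = 1.6810.
Relativistic: u_rel = (0.938 + 0.743) / (1 + 0.938·0.743) = 1.6810/1.6969 = 0.9906.
Δ = 1.6810 − 0.9906 = 0.6904.
(The classical prediction exceeds c; the relativistic result does not.)

Δ = 0.690c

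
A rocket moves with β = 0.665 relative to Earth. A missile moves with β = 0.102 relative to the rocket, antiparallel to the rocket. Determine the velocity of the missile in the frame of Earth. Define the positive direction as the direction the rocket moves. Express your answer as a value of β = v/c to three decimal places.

With v = 0.665 and u' = -0.102 (in units of c),
u = (u' + v)/(1 + u'v/c²):
u = (-0.102 + 0.665) / (1 + (-0.102)·0.665) = 0.5630/0.9322 = 0.6040
(Galilean addition would give +0.563c.)

β = +0.604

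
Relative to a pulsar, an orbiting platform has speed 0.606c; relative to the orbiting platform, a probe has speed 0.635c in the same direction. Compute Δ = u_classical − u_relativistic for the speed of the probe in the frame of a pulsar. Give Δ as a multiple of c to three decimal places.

Δ = 0.345c

Galilean: u_cl = 0.635 + 0.606 = 1.2410.
Relativistic: u_rel = (0.635 + 0.606) / (1 + 0.635·0.606) = 1.2410/1.3848 = 0.8962.
Δ = 1.2410 − 0.8962 = 0.3448.
(The classical prediction exceeds c; the relativistic result does not.)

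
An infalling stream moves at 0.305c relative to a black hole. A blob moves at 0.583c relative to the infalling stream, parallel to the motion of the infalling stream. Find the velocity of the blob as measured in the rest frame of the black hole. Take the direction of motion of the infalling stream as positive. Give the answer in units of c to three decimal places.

0.754c

With v = 0.305 and u' = 0.583 (in units of c),
u = (u' + v)/(1 + u'v/c²):
u = (0.583 + 0.305) / (1 + 0.583·0.305) = 0.8880/1.1778 = 0.7539
(Galilean addition would give +0.888c.)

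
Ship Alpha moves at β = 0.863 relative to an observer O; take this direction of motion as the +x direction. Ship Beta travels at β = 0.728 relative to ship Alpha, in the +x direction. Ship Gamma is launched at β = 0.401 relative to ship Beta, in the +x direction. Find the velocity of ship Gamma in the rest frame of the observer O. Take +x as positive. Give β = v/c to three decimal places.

Apply u = (u' + v)/(1 + u'v/c²) successively, working outward toward the observer O.
Start: velocity of ship Alpha relative to the observer O = 0.8630c.
Compose with ship Beta (u' = 0.728 in ship Alpha frame): u_1 = (0.728 + 0.863) / (1 + 0.728·0.863) = 1.5910/1.6283 = 0.9771.
Compose with ship Gamma (u' = 0.401 in ship Beta frame): u_2 = (0.401 + 0.977) / (1 + 0.401·0.977) = 1.3781/1.3918 = 0.9902.

β = 0.990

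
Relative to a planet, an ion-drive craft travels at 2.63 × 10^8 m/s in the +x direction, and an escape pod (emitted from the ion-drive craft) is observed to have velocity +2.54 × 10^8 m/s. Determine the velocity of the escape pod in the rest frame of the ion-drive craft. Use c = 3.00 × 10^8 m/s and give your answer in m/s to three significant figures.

v = 0.877c, u = 0.847c.
Invert the composition law: u' = (u − v)/(1 − uv/c²).
u' = (0.847 − 0.877) / (1 − (0.847)(0.877)) = -0.0300/0.2578 = -0.1164.
u' = -0.1164 × 3.00 × 10^8 m/s.

-3.49 × 10^7 m/s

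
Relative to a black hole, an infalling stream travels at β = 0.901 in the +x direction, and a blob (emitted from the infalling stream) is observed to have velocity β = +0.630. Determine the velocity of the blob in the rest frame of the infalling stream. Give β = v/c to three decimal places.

β = -0.627

Invert the composition law: u' = (u − v)/(1 − uv/c²).
u' = (0.630 − 0.901) / (1 − (0.630)(0.901)) = -0.2710/0.4324 = -0.6268.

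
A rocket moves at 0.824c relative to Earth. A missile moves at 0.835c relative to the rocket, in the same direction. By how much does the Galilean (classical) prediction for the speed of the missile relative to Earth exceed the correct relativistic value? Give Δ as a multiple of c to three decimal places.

Galilean: u_cl = 0.835 + 0.824 = 1.6590.
Relativistic: u_rel = (0.835 + 0.824) / (1 + 0.835·0.824) = 1.6590/1.6880 = 0.9828.
Δ = 1.6590 − 0.9828 = 0.6762.
(The classical prediction exceeds c; the relativistic result does not.)

Δ = 0.676c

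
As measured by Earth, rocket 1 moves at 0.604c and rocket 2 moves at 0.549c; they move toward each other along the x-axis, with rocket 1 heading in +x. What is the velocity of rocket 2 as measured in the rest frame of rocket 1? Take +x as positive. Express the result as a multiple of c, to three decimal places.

-0.866c

β_A = 0.604, β_B = -0.549.
Transform to A's frame with the inverse velocity-addition law: u' = (u − v)/(1 − uv/c²), taking u = β_B and v = β_A.
u' = (-0.549 − 0.604) / (1 − (0.604)(-0.549)) = -1.1530/1.3316 = -0.8659.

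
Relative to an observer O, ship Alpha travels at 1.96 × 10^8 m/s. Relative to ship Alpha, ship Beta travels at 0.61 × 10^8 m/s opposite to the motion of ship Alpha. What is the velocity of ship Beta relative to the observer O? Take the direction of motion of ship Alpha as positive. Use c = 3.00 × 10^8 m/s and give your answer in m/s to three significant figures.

In units of c (dividing by 3.00 × 10^8 m/s): v = 0.653, u' = -0.203.
u = (u' + v)/(1 + u'v/c²):
u = (-0.203 + 0.653) / (1 + (-0.203)·0.653) = 0.4500/0.8672 = 0.5189
Converting back: u = 0.5189 × 3.00 × 10^8 m/s.

+1.56 × 10^8 m/s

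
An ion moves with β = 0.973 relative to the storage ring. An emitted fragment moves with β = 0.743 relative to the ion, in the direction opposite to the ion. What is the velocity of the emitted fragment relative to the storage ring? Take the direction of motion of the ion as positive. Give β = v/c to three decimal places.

β = +0.830

With v = 0.973 and u' = -0.743 (in units of c),
u = (u' + v)/(1 + u'v/c²):
u = (-0.743 + 0.973) / (1 + (-0.743)·0.973) = 0.2300/0.2771 = 0.8301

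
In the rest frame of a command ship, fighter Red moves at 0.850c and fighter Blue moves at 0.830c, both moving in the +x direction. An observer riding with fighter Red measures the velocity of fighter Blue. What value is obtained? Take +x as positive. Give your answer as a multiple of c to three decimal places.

-0.068c

β_A = 0.850, β_B = 0.830.
Transform to A's frame with the inverse velocity-addition law: u' = (u − v)/(1 − uv/c²), taking u = β_B and v = β_A.
u' = (0.830 − 0.850) / (1 − (0.850)(0.830)) = -0.0200/0.2945 = -0.0679.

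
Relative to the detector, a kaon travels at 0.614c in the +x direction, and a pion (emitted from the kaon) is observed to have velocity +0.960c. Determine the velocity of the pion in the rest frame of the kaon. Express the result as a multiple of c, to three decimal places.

Invert the composition law: u' = (u − v)/(1 − uv/c²).
u' = (0.960 − 0.614) / (1 − (0.960)(0.614)) = 0.3460/0.4106 = 0.8428.

+0.843c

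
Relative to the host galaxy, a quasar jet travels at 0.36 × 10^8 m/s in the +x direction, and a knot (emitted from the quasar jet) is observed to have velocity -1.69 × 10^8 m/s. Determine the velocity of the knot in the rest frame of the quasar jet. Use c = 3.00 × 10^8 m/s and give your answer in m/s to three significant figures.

v = 0.120c, u = -0.563c.
Invert the composition law: u' = (u − v)/(1 − uv/c²).
u' = (-0.563 − 0.120) / (1 − (-0.563)(0.120)) = -0.6833/1.0676 = -0.6401.
u' = -0.6401 × 3.00 × 10^8 m/s.

-1.92 × 10^8 m/s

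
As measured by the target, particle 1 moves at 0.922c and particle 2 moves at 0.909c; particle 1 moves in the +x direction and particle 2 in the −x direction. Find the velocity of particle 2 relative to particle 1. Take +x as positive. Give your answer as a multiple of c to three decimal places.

β_A = 0.922, β_B = -0.909.
Transform to A's frame with the inverse velocity-addition law: u' = (u − v)/(1 − uv/c²), taking u = β_B and v = β_A.
u' = (-0.909 − 0.922) / (1 − (0.922)(-0.909)) = -1.8310/1.8381 = -0.9961.

-0.996c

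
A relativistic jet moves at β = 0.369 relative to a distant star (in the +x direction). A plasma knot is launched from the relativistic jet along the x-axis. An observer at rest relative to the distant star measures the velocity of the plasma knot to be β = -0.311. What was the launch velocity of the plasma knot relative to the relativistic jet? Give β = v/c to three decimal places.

Invert the composition law: u' = (u − v)/(1 − uv/c²).
u' = (-0.311 − 0.369) / (1 − (-0.311)(0.369)) = -0.6800/1.1148 = -0.6100.

β = -0.610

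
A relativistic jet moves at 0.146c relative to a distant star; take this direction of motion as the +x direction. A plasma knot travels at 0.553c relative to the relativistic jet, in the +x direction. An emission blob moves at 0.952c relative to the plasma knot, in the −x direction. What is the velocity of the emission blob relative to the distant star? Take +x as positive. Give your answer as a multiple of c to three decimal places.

Apply u = (u' + v)/(1 + u'v/c²) successively, working outward toward the distant star.
Start: velocity of the relativistic jet relative to the distant star = 0.1460c.
Compose with the plasma knot (u' = 0.553 in the relativistic jet frame): u_1 = (0.553 + 0.146) / (1 + 0.553·0.146) = 0.6990/1.0807 = 0.6468.
Compose with the emission blob (u' = -0.952 in the plasma knot frame): u_2 = (-0.952 + 0.647) / (1 + (-0.952)·0.647) = -0.3052/0.3843 = -0.7943.

-0.794c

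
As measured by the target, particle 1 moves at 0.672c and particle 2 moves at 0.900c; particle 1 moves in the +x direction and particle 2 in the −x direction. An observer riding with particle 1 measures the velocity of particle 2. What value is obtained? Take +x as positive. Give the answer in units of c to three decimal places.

-0.980c

β_A = 0.672, β_B = -0.900.
Transform to A's frame with the inverse velocity-addition law: u' = (u − v)/(1 − uv/c²), taking u = β_B and v = β_A.
u' = (-0.900 − 0.672) / (1 − (0.672)(-0.900)) = -1.5720/1.6048 = -0.9796.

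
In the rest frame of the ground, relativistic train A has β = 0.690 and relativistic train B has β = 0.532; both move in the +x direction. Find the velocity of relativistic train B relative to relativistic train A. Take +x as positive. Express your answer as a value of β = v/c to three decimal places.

β_A = 0.690, β_B = 0.532.
Transform to A's frame with the inverse velocity-addition law: u' = (u − v)/(1 − uv/c²), taking u = β_B and v = β_A.
u' = (0.532 − 0.690) / (1 − (0.690)(0.532)) = -0.1580/0.6329 = -0.2496.

β = -0.250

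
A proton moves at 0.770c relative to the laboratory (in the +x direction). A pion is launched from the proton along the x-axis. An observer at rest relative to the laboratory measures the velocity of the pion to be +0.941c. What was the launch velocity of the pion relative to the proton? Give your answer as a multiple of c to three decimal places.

+0.621c

Invert the composition law: u' = (u − v)/(1 − uv/c²).
u' = (0.941 − 0.770) / (1 − (0.941)(0.770)) = 0.1710/0.2754 = 0.6208.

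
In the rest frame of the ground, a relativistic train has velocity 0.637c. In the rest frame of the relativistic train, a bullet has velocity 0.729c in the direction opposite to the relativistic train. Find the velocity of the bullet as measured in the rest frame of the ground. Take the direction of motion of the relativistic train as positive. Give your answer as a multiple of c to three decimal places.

With v = 0.637 and u' = -0.729 (in units of c),
u = (u' + v)/(1 + u'v/c²):
u = (-0.729 + 0.637) / (1 + (-0.729)·0.637) = -0.0920/0.5356 = -0.1718

-0.172c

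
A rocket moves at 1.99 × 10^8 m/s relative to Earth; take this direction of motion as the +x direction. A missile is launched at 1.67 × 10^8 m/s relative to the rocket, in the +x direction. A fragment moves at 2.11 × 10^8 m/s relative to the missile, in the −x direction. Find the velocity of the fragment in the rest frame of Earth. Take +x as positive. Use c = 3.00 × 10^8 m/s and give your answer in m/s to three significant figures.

+1.51 × 10^8 m/s

Apply u = (u' + v)/(1 + u'v/c²) successively, working outward toward Earth.
(Dividing each given speed by c = 3.00 × 10^8 m/s to work in units of c.)
Start: velocity of the rocket relative to Earth = 0.6633c.
Compose with the missile (u' = 0.557 in the rocket frame): u_1 = (0.557 + 0.663) / (1 + 0.557·0.663) = 1.2200/1.3693 = 0.8910.
Compose with the fragment (u' = -0.703 in the missile frame): u_2 = (-0.703 + 0.891) / (1 + (-0.703)·0.891) = 0.1877/0.3733 = 0.5027.
So u = 0.5027 × 3.00 × 10^8 m/s.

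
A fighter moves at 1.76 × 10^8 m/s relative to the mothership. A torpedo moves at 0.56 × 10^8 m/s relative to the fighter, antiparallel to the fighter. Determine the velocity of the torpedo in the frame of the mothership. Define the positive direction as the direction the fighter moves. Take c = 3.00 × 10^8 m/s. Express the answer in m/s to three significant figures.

In units of c (dividing by 3.00 × 10^8 m/s): v = 0.587, u' = -0.187.
u = (u' + v)/(1 + u'v/c²):
u = (-0.187 + 0.587) / (1 + (-0.187)·0.587) = 0.4000/0.8905 = 0.4492
(Galilean addition would give +0.400c.)
Converting back: u = 0.4492 × 3.00 × 10^8 m/s.

+1.35 × 10^8 m/s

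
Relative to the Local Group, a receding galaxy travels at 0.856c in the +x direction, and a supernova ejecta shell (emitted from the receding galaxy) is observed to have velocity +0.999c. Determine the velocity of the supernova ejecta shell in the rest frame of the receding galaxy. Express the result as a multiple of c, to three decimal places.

+0.987c

Invert the composition law: u' = (u − v)/(1 − uv/c²).
u' = (0.999 − 0.856) / (1 − (0.999)(0.856)) = 0.1430/0.1449 = 0.9872.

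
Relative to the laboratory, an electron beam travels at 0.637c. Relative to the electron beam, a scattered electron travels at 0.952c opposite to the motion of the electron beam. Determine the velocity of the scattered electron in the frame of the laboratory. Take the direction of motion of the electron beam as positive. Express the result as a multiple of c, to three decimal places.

-0.800c

With v = 0.637 and u' = -0.952 (in units of c),
u = (u' + v)/(1 + u'v/c²):
u = (-0.952 + 0.637) / (1 + (-0.952)·0.637) = -0.3150/0.3936 = -0.8004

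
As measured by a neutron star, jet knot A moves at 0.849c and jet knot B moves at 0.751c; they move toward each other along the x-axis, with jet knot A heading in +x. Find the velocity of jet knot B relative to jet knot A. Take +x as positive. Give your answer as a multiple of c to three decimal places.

β_A = 0.849, β_B = -0.751.
Transform to A's frame with the inverse velocity-addition law: u' = (u − v)/(1 − uv/c²), taking u = β_B and v = β_A.
u' = (-0.751 − 0.849) / (1 − (0.849)(-0.751)) = -1.6000/1.6376 = -0.9770.

-0.977c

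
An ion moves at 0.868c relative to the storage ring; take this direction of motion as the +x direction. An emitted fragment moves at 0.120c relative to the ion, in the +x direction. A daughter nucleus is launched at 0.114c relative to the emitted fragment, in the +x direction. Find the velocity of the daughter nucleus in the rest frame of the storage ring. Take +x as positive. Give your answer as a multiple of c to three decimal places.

Apply u = (u' + v)/(1 + u'v/c²) successively, working outward toward the storage ring.
Start: velocity of the ion relative to the storage ring = 0.8680c.
Compose with the emitted fragment (u' = 0.120 in the ion frame): u_1 = (0.120 + 0.868) / (1 + 0.120·0.868) = 0.9880/1.1042 = 0.8948.
Compose with the daughter nucleus (u' = 0.114 in the emitted fragment frame): u_2 = (0.114 + 0.895) / (1 + 0.114·0.895) = 1.0088/1.1020 = 0.9154.

0.915c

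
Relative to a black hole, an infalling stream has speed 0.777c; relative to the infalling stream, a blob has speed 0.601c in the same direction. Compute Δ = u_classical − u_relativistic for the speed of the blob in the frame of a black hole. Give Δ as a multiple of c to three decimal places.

Galilean: u_cl = 0.601 + 0.777 = 1.3780.
Relativistic: u_rel = (0.601 + 0.777) / (1 + 0.601·0.777) = 1.3780/1.4670 = 0.9393.
Δ = 1.3780 − 0.9393 = 0.4387.
(The classical prediction exceeds c; the relativistic result does not.)

Δ = 0.439c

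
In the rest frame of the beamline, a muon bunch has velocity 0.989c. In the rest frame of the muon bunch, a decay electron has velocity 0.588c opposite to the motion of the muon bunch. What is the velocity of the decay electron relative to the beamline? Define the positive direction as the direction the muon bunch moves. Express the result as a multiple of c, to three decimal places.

+0.958c

With v = 0.989 and u' = -0.588 (in units of c),
u = (u' + v)/(1 + u'v/c²):
u = (-0.588 + 0.989) / (1 + (-0.588)·0.989) = 0.4010/0.4185 = 0.9583
(Galilean addition would give +0.401c.)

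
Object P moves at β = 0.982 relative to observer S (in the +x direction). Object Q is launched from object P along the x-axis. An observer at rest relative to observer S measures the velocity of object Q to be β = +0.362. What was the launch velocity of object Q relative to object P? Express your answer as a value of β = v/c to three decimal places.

β = -0.962

Invert the composition law: u' = (u − v)/(1 − uv/c²).
u' = (0.362 − 0.982) / (1 − (0.362)(0.982)) = -0.6200/0.6445 = -0.9620.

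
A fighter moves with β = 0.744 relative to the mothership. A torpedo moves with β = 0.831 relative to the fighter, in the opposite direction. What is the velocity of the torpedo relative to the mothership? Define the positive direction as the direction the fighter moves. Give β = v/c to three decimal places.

β = -0.228

With v = 0.744 and u' = -0.831 (in units of c),
u = (u' + v)/(1 + u'v/c²):
u = (-0.831 + 0.744) / (1 + (-0.831)·0.744) = -0.0870/0.3817 = -0.2279
(Galilean addition would give -0.087c.)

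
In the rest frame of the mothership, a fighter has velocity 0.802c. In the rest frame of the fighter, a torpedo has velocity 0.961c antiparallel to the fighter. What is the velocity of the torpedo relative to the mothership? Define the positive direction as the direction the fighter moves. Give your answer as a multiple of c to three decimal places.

With v = 0.802 and u' = -0.961 (in units of c),
u = (u' + v)/(1 + u'v/c²):
u = (-0.961 + 0.802) / (1 + (-0.961)·0.802) = -0.1590/0.2293 = -0.6935

-0.693c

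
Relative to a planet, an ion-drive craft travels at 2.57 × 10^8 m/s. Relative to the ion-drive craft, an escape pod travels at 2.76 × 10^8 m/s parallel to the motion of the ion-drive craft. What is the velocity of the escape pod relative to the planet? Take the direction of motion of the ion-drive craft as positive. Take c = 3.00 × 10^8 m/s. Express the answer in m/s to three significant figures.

In units of c (dividing by 3.00 × 10^8 m/s): v = 0.857, u' = 0.920.
u = (u' + v)/(1 + u'v/c²):
u = (0.920 + 0.857) / (1 + 0.920·0.857) = 1.7767/1.7881 = 0.9936
(Galilean addition would give +1.777c, exceeding c.)
Converting back: u = 0.9936 × 3.00 × 10^8 m/s.

2.98 × 10^8 m/s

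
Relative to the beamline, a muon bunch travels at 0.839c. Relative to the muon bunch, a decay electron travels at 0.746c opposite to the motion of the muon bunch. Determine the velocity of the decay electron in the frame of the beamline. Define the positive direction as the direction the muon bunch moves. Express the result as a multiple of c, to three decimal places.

+0.249c

With v = 0.839 and u' = -0.746 (in units of c),
u = (u' + v)/(1 + u'v/c²):
u = (-0.746 + 0.839) / (1 + (-0.746)·0.839) = 0.0930/0.3741 = 0.2486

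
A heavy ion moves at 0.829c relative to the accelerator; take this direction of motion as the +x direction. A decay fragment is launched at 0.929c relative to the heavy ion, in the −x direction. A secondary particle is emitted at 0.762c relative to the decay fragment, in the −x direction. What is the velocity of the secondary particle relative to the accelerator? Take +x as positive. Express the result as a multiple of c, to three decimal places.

-0.899c

Apply u = (u' + v)/(1 + u'v/c²) successively, working outward toward the accelerator.
Start: velocity of the heavy ion relative to the accelerator = 0.8290c.
Compose with the decay fragment (u' = -0.929 in the heavy ion frame): u_1 = (-0.929 + 0.829) / (1 + (-0.929)·0.829) = -0.1000/0.2299 = -0.4350.
Compose with the secondary particle (u' = -0.762 in the decay fragment frame): u_2 = (-0.762 + (-0.435)) / (1 + (-0.762)·(-0.435)) = -1.1970/1.3315 = -0.8990.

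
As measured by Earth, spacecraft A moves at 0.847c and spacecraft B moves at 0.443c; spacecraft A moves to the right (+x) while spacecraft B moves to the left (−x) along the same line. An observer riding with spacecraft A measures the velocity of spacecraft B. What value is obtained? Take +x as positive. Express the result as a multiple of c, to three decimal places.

-0.938c

β_A = 0.847, β_B = -0.443.
Transform to A's frame with the inverse velocity-addition law: u' = (u − v)/(1 − uv/c²), taking u = β_B and v = β_A.
u' = (-0.443 − 0.847) / (1 − (0.847)(-0.443)) = -1.2900/1.3752 = -0.9380.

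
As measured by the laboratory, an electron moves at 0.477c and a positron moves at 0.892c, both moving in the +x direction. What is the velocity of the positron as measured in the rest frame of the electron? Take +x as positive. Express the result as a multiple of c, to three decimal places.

β_A = 0.477, β_B = 0.892.
Transform to A's frame with the inverse velocity-addition law: u' = (u − v)/(1 − uv/c²), taking u = β_B and v = β_A.
u' = (0.892 − 0.477) / (1 − (0.477)(0.892)) = 0.4150/0.5745 = 0.7223.

+0.722c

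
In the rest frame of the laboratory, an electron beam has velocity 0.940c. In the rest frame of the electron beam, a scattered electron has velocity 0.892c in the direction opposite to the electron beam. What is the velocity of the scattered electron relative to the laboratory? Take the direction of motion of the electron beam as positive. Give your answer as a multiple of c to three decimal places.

+0.297c

With v = 0.940 and u' = -0.892 (in units of c),
u = (u' + v)/(1 + u'v/c²):
u = (-0.892 + 0.940) / (1 + (-0.892)·0.940) = 0.0480/0.1615 = 0.2972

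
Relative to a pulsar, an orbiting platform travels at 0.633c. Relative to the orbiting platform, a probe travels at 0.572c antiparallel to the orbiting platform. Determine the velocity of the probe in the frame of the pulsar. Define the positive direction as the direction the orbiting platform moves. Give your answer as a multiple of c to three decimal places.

+0.096c

With v = 0.633 and u' = -0.572 (in units of c),
u = (u' + v)/(1 + u'v/c²):
u = (-0.572 + 0.633) / (1 + (-0.572)·0.633) = 0.0610/0.6379 = 0.0956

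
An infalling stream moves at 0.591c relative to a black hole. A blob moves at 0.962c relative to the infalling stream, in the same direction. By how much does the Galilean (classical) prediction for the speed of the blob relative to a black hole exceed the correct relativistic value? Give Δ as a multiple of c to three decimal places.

Δ = 0.563c

Galilean: u_cl = 0.962 + 0.591 = 1.5530.
Relativistic: u_rel = (0.962 + 0.591) / (1 + 0.962·0.591) = 1.5530/1.5685 = 0.9901.
Δ = 1.5530 − 0.9901 = 0.5629.
(The classical prediction exceeds c; the relativistic result does not.)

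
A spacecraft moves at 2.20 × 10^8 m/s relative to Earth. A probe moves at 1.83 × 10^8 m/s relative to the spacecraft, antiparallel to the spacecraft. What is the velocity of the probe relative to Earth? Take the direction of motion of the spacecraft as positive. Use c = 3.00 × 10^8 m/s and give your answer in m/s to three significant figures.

In units of c (dividing by 3.00 × 10^8 m/s): v = 0.733, u' = -0.610.
u = (u' + v)/(1 + u'v/c²):
u = (-0.610 + 0.733) / (1 + (-0.610)·0.733) = 0.1233/0.5527 = 0.2232
(Galilean addition would give +0.123c.)
Converting back: u = 0.2232 × 3.00 × 10^8 m/s.

+6.69 × 10^7 m/s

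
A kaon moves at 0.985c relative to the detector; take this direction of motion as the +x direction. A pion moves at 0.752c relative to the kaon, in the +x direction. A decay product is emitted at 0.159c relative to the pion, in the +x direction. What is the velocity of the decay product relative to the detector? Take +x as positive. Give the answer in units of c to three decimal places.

0.998c

Apply u = (u' + v)/(1 + u'v/c²) successively, working outward toward the detector.
Start: velocity of the kaon relative to the detector = 0.9850c.
Compose with the pion (u' = 0.752 in the kaon frame): u_1 = (0.752 + 0.985) / (1 + 0.752·0.985) = 1.7370/1.7407 = 0.9979.
Compose with the decay product (u' = 0.159 in the pion frame): u_2 = (0.159 + 0.998) / (1 + 0.159·0.998) = 1.1569/1.1587 = 0.9984.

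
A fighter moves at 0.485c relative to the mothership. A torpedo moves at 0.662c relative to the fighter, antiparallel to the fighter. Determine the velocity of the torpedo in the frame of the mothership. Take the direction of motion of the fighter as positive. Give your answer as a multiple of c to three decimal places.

With v = 0.485 and u' = -0.662 (in units of c),
u = (u' + v)/(1 + u'v/c²):
u = (-0.662 + 0.485) / (1 + (-0.662)·0.485) = -0.1770/0.6789 = -0.2607

-0.261c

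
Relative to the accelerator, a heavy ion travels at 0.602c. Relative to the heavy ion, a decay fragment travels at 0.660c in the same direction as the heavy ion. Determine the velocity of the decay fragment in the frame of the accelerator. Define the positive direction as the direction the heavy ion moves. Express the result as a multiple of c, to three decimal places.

0.903c

With v = 0.602 and u' = 0.660 (in units of c),
u = (u' + v)/(1 + u'v/c²):
u = (0.660 + 0.602) / (1 + 0.660·0.602) = 1.2620/1.3973 = 0.9032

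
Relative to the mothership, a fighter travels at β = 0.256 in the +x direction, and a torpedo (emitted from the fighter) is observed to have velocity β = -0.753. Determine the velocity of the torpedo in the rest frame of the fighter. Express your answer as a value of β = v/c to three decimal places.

Invert the composition law: u' = (u − v)/(1 − uv/c²).
u' = (-0.753 − 0.256) / (1 − (-0.753)(0.256)) = -1.0090/1.1928 = -0.8459.

β = -0.846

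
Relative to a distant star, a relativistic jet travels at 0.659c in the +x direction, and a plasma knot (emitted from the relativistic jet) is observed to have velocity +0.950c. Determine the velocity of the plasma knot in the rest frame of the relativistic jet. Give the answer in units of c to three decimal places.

Invert the composition law: u' = (u − v)/(1 − uv/c²).
u' = (0.950 − 0.659) / (1 − (0.950)(0.659)) = 0.2910/0.3740 = 0.7782.

+0.778c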